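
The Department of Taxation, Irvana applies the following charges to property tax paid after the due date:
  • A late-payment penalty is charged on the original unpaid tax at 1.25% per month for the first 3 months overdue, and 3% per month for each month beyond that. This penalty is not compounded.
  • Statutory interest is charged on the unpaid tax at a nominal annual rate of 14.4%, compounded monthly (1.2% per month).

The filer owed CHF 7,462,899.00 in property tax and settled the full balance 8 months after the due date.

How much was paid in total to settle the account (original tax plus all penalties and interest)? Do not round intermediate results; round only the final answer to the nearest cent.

CHF 9,609,454.38

Penalty, months 1–3: 3 × 1.25% × CHF 7,462,899.00 = CHF 279,858.71…
Penalty, months 4–8: 5 × 3% × CHF 7,462,899.00 = CHF 1,119,434.85
Interest: CHF 7,462,899.00 × ((1 + 0.012)^8 − 1) = CHF 7,462,899.00 × 0.1001302… = CHF 747,261.8197…
Total = CHF 7,462,899.00 + CHF 1,399,293.5625 + CHF 747,261.8197… = CHF 9,609,454.38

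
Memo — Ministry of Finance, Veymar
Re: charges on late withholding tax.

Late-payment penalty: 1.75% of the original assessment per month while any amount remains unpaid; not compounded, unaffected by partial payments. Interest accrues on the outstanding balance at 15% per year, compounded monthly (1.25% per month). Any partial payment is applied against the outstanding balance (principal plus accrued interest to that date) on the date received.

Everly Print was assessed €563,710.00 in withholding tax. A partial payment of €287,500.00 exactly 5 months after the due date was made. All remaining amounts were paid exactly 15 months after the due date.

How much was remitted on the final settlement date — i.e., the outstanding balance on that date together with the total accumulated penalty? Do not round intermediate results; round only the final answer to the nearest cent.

Balance at month 5: €563,710.0000 × (1 + 0.0125)^5 = €599,833.7508…
After €287,500.00 payment: €599,833.7508… − €287,500.00 = €312,333.7508…
Balance at month 15: €312,333.7508… × (1 + 0.0125)^10 = €353,646.3952…
Penalty: 15 × 1.75% × €563,710.00 = €147,973.88…
Final settlement = outstanding balance + penalty = €353,646.3952… + €147,973.88… = €501,620.27

€501,620.27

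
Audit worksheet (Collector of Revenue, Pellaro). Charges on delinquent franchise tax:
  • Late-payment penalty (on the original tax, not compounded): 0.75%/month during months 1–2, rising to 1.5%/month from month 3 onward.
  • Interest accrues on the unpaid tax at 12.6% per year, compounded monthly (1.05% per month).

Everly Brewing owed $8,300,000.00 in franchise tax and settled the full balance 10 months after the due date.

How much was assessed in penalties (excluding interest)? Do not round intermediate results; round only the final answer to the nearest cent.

$1,120,500.00

Penalty, months 1–2: 2 × 0.75% × $8,300,000.00 = $124,500.00
Penalty, months 3–10: 8 × 1.5% × $8,300,000.00 = $996,000.00
Total penalty = $124,500.00 + $996,000.00 = $1,120,500.00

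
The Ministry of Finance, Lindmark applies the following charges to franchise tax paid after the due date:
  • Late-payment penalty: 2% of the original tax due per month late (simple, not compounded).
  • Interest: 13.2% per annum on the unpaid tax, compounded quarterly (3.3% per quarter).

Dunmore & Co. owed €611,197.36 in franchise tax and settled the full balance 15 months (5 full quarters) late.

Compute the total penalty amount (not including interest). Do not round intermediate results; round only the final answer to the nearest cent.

€183,359.21

Late-payment penalty: 15 × 2% × €611,197.36 = €183,359.21…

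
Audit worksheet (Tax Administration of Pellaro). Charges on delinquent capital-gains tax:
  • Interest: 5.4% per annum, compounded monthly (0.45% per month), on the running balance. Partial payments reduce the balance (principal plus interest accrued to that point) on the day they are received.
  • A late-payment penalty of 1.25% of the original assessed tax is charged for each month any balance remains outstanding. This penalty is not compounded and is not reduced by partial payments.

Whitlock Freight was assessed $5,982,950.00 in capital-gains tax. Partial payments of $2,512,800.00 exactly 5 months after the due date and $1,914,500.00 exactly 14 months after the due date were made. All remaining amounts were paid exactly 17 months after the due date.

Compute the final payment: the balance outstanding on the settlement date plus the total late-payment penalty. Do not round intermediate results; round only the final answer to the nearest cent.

Balance at month 5: $5,982,950.0000 × (1 + 0.0045)^5 = $6,118,783.3866…
After $2,512,800.00 payment: $6,118,783.3866… − $2,512,800.00 = $3,605,983.3866…
Balance at month 14: $3,605,983.3866… × (1 + 0.0045)^9 = $3,754,682.2648…
After $1,914,500.00 payment: $3,754,682.2648… − $1,914,500.00 = $1,840,182.2648…
Balance at month 17: $1,840,182.2648… × (1 + 0.0045)^3 = $1,865,136.6842…
Penalty: 17 × 1.25% × $5,982,950.00 = $1,271,376.88…
Final settlement = outstanding balance + penalty = $1,865,136.6842… + $1,271,376.88… = $3,136,513.56

$3,136,513.56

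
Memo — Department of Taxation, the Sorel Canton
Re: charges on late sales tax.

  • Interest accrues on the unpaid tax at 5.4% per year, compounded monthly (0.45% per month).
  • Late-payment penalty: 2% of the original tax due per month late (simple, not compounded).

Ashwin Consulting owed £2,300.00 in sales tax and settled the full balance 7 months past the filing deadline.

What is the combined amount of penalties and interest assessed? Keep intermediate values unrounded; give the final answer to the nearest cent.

£395.44

Late-payment penalty: 7 × 2% × £2,300.00 = £322.00
Interest: £2,300.00 × ((1 + 0.0045)^7 − 1) = £2,300.00 × 0.0319285… = £73.4354…
Penalties + interest = £322.0000 + £73.4354… = £395.44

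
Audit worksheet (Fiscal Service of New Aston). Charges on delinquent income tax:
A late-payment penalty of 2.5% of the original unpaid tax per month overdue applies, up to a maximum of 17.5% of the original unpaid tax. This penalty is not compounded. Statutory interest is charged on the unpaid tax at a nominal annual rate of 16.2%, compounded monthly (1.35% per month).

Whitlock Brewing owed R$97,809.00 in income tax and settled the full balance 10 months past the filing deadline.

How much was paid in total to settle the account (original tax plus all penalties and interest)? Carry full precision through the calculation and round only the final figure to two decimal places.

Penalty (uncapped): 10 × 2.5% × R$97,809.00 = R$24,452.25; cap = 17.5% × R$97,809.00 = R$17,116.58… → penalty = R$17,116.58…
Interest: R$97,809.00 × ((1 + 0.0135)^10 − 1) = R$97,809.00 × 0.1435036… = R$14,035.9421…
Total = R$97,809.00 + R$17,116.5750 + R$14,035.9421… = R$128,961.52

R$128,961.52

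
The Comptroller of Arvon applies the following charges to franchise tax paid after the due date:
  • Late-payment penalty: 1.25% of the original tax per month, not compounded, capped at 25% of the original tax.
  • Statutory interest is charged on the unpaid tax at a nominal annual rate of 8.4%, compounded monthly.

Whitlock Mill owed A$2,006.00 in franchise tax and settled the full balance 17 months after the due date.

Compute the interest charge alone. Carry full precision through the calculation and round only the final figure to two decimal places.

A$252.56

Interest (8.4%/yr ÷ 12 = 0.7%/month): A$2,006.00 × ((1 + 0.007)^17 − 1) = A$252.5615…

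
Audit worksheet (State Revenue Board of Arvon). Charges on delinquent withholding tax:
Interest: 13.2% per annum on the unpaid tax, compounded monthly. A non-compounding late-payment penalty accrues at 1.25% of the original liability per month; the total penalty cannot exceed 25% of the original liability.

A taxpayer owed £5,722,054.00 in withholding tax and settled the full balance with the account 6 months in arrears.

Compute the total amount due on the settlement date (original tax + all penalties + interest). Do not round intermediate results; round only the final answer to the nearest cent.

£6,539,402.73

Penalty: 6 × 1.25% × £5,722,054.00 = £429,154.05 (below the 25% cap of £1,430,513.50)
Interest (13.2%/yr ÷ 12 = 1.1%/month): £5,722,054.00 × ((1 + 0.011)^6 − 1) = £388,194.6753…
Total = £5,722,054.00 + £429,154.0500 + £388,194.6753… = £6,539,402.73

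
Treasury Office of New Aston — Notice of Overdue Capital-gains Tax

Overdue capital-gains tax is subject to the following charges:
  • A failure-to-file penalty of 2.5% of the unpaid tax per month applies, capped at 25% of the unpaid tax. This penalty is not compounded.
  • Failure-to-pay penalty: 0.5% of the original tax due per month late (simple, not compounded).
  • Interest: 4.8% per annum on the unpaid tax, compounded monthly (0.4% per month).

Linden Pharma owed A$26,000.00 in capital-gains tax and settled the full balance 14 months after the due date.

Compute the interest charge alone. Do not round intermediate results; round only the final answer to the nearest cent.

Interest: A$26,000.00 × ((1 + 0.004)^14 − 1) = A$26,000.00 × 0.0574796… = A$1,494.4684…

A$1,494.47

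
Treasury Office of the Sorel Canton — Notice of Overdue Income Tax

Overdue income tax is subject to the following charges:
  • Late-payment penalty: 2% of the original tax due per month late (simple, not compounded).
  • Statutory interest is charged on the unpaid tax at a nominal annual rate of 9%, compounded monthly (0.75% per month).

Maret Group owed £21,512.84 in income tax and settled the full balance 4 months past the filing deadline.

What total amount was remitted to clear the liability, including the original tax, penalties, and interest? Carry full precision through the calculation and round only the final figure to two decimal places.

£23,886.55

Late-payment penalty: 4 × 2% × £21,512.84 = £1,721.03…
Interest: £21,512.84 × ((1 + 0.0075)^4 − 1) = £21,512.84 × 0.0303392… = £652.6822…
Total = £21,512.84 + £1,721.0272 + £652.6822… = £23,886.55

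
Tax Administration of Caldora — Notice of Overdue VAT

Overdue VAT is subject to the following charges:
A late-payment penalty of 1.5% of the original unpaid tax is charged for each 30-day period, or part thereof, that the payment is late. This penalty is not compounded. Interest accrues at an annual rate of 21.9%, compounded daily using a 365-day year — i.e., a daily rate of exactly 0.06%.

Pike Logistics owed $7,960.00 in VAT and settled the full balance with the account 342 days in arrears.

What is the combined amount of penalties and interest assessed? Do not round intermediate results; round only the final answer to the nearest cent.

Penalty periods: ⌈342/30⌉ = 12; penalty = 12 × 1.5% × $7,960.00 = $1,432.80
Interest: $7,960.00 × ((1 + 0.0006)^342 − 1) = $7,960.00 × 0.22769505… = $1,812.4526…
Penalties + interest = $1,432.8000 + $1,812.4526… = $3,245.25

$3,245.25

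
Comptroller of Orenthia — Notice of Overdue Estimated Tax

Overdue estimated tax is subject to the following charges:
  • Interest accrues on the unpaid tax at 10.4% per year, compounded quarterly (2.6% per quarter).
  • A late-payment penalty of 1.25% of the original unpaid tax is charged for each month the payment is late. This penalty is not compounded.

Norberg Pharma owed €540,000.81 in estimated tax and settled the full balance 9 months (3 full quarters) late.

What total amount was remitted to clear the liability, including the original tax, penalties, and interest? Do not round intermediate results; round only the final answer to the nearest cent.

€643,975.58

Late-payment penalty = 1.25% × €540,000.81 × 9 mo = €60,750.09…
Interest: €540,000.81 × ((1 + 0.026)^3 − 1) = €540,000.81 × 0.0800456… = €43,224.6759…
Total = €540,000.81 + €60,750.0911… + €43,224.6759… = €643,975.58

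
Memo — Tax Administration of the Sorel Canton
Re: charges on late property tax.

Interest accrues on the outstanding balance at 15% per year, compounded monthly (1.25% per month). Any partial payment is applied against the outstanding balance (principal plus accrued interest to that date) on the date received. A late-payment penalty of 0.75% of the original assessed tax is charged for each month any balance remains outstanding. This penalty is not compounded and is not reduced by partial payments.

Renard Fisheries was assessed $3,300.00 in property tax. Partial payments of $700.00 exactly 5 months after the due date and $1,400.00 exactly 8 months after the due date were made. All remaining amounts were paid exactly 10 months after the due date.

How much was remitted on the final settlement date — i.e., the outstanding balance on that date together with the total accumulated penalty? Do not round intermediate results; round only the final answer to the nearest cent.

$1,803.92

Balance at month 5: $3,300.0000 × (1 + 0.0125)^5 = $3,511.4711…
After $700.00 payment: $3,511.4711… − $700.00 = $2,811.4711…
Balance at month 8: $2,811.4711… × (1 + 0.0125)^3 = $2,918.2246…
After $1,400.00 payment: $2,918.2246… − $1,400.00 = $1,518.2246…
Balance at month 10: $1,518.2246… × (1 + 0.0125)^2 = $1,556.4175…
Penalty: 10 × 0.75% × $3,300.00 = $247.50
Final settlement = outstanding balance + penalty = $1,556.4175… + $247.50 = $1,803.92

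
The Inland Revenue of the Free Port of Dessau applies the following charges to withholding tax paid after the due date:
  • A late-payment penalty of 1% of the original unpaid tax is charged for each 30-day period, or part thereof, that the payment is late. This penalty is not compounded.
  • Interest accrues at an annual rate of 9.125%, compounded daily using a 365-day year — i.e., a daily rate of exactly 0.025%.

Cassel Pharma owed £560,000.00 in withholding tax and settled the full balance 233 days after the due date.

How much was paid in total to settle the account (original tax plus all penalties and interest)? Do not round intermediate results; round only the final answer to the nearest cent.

Penalty periods: ⌈233/30⌉ = 8; penalty = 8 × 1% × £560,000.00 = £44,800.00
Interest: £560,000.00 × ((1 + 0.00025)^233 − 1) = £560,000.00 × 0.05997224… = £33,584.4549…
Total = £560,000.00 + £44,800.0000 + £33,584.4549… = £638,384.45

£638,384.45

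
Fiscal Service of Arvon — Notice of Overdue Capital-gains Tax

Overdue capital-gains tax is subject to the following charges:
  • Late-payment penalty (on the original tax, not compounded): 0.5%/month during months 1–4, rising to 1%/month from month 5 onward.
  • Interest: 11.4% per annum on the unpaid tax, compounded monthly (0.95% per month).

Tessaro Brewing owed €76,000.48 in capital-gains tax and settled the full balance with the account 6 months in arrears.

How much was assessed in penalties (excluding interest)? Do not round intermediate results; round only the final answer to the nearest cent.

€3,040.02

Penalty, months 1–4: 4 × 0.5% × €76,000.48 = €1,520.01…
Penalty, months 5–6: 2 × 1% × €76,000.48 = €1,520.01…
Total penalty = €1,520.01… + €1,520.01… = €3,040.02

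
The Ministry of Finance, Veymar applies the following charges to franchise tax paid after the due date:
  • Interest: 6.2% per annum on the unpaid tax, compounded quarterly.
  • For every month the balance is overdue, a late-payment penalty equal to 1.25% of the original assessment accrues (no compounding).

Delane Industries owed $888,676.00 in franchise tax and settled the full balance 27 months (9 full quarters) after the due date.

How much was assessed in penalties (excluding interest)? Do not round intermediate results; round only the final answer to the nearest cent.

Late-payment penalty: 27 × 1.25% × $888,676.00 = $299,928.15

$299,928.15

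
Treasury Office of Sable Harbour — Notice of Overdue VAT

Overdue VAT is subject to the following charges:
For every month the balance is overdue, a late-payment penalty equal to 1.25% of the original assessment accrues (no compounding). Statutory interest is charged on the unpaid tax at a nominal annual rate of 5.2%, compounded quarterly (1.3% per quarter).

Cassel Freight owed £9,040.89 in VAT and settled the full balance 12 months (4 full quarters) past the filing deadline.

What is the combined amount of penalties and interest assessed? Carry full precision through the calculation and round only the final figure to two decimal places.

Late-payment penalty: 12 × 1.25% × £9,040.89 = £1,356.13…
Interest: £9,040.89 × ((1 + 0.013)^4 − 1) = £9,040.89 × 0.0530228… = £479.3735…
Penalties + interest = £1,356.1335 + £479.3735… = £1,835.51

£1,835.51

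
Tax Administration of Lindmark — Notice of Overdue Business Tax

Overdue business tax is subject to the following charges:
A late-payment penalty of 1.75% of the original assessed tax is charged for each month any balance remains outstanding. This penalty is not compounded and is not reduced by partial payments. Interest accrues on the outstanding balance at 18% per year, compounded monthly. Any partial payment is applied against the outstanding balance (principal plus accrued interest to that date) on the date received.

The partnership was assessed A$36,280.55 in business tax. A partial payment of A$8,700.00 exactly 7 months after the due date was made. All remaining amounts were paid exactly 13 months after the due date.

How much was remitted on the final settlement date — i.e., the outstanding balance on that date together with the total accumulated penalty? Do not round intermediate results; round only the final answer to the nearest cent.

A$42,769.22

Monthly rate = 18% ÷ 12 = 1.5%
Balance at month 7: A$36,280.5500 × (1 + 0.015)^7 = A$40,265.7839…
After A$8,700.00 payment: A$40,265.7839… − A$8,700.00 = A$31,565.7839…
Balance at month 13: A$31,565.7839… × (1 + 0.015)^6 = A$34,515.3937…
Penalty: 13 × 1.75% × A$36,280.55 = A$8,253.83…
Final settlement = outstanding balance + penalty = A$34,515.3937… + A$8,253.83… = A$42,769.22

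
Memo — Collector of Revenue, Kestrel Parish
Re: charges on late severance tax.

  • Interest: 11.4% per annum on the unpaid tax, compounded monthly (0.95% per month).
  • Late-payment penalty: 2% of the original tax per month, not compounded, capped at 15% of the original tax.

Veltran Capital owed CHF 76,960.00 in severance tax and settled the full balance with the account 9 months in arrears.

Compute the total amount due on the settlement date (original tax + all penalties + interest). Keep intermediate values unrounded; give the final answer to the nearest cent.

Penalty (uncapped): 9 × 2% × CHF 76,960.00 = CHF 13,852.80; cap = 15% × CHF 76,960.00 = CHF 11,544.00 → penalty = CHF 11,544.00
Interest: CHF 76,960.00 × ((1 + 0.0095)^9 − 1) = CHF 76,960.00 × 0.0888221… = CHF 6,835.7454…
Total = CHF 76,960.00 + CHF 11,544.0000 + CHF 6,835.7454… = CHF 95,339.75

CHF 95,339.75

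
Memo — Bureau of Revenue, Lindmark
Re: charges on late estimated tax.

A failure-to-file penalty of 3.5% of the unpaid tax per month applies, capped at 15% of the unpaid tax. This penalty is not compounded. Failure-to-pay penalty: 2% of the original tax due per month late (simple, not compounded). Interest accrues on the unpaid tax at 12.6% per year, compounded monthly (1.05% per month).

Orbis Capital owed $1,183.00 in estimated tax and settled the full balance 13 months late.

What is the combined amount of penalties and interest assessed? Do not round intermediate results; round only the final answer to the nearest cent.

Failure-to-file: 13 × 3.5% × $1,183.00 = $538.27…, capped at 15% × $1,183.00 = $177.45
Failure-to-pay penalty = 2% × $1,183.00 × 13 mo = $307.58
Interest: $1,183.00 × ((1 + 0.0105)^13 − 1) = $1,183.00 × 0.1454394… = $172.0549…
Penalties + interest = $485.0300 + $172.0549… = $657.08

$657.08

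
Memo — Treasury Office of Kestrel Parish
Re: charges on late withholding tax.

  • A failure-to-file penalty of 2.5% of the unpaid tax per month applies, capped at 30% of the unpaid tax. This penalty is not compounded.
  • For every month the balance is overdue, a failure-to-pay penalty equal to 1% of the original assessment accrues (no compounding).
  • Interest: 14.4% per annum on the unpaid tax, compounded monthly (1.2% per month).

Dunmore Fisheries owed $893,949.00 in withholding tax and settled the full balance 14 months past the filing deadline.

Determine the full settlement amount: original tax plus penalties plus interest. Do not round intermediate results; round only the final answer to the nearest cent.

Failure-to-file: 14 × 2.5% × $893,949.00 = $312,882.15, capped at 30% × $893,949.00 = $268,184.70
Failure-to-pay penalty: 14 × 1% × $893,949.00 = $125,152.86
Interest: $893,949.00 × ((1 + 0.012)^14 − 1) = $893,949.00 × 0.1817543… = $162,479.0354…
Total = $893,949.00 + $393,337.5600 + $162,479.0354… = $1,449,765.60

$1,449,765.60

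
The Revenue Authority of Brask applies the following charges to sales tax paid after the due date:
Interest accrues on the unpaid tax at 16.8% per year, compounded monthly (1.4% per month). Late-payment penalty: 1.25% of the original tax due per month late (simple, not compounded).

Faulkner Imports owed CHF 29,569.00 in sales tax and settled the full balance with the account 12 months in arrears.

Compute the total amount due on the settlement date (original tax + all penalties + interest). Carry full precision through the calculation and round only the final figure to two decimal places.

CHF 39,372.87

Late-payment penalty = 1.25% × CHF 29,569.00 × 12 mo = CHF 4,435.35
Interest: CHF 29,569.00 × ((1 + 0.014)^12 − 1) = CHF 29,569.00 × 0.1815591… = CHF 5,368.5219…
Total = CHF 29,569.00 + CHF 4,435.3500 + CHF 5,368.5219… = CHF 39,372.87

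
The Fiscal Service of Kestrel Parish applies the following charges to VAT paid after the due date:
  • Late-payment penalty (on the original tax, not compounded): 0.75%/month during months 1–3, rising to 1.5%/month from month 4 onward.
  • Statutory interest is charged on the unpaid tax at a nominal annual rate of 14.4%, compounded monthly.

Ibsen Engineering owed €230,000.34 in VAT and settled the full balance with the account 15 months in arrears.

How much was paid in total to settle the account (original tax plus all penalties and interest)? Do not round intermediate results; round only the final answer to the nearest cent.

Penalty, months 1–3: 3 × 0.75% × €230,000.34 = €5,175.01…
Penalty, months 4–15: 12 × 1.5% × €230,000.34 = €41,400.06…
Interest (14.4%/yr ÷ 12 = 1.2%/month): €230,000.34 × ((1 + 0.012)^15 − 1) = €45,065.1872…
Total = €230,000.34 + €46,575.0689… + €45,065.1872… = €321,640.60

€321,640.60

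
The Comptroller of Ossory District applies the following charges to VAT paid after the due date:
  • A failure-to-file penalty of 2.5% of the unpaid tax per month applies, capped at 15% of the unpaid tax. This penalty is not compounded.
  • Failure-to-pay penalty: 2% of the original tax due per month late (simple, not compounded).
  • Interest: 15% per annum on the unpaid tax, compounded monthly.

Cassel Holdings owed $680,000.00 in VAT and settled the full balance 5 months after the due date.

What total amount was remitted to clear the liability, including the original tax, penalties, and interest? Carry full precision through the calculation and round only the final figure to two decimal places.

Failure-to-file: 5 × 2.5% × $680,000.00 = $85,000.00 (under the 15% cap)
Failure-to-pay penalty: 5 × 2% × $680,000.00 = $68,000.00
Interest (15%/yr ÷ 12 = 1.25%/month): $680,000.00 × ((1 + 0.0125)^5 − 1) = $43,575.8645…
Total = $680,000.00 + $153,000.0000 + $43,575.8645… = $876,575.86

$876,575.86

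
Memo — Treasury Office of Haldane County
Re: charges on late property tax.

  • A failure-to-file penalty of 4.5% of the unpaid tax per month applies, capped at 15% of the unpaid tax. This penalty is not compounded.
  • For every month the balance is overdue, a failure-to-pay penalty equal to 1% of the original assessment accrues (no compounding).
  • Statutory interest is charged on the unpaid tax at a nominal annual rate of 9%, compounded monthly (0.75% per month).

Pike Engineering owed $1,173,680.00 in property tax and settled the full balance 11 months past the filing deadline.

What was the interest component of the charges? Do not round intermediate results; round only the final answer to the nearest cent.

$100,542.61

Interest: $1,173,680.00 × ((1 + 0.0075)^11 − 1) = $1,173,680.00 × 0.0856644… = $100,542.6101…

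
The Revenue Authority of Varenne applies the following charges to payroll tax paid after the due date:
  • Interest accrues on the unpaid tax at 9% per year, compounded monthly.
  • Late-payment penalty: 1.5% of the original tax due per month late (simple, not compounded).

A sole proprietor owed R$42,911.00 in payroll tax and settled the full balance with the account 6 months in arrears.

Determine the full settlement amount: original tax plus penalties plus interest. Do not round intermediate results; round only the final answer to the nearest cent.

R$48,740.56

Late-payment penalty = 1.5% × R$42,911.00 × 6 mo = R$3,861.99
Interest (9%/yr ÷ 12 = 0.75%/month): R$42,911.00 × ((1 + 0.0075)^6 − 1) = R$1,967.5653…
Total = R$42,911.00 + R$3,861.9900 + R$1,967.5653… = R$48,740.56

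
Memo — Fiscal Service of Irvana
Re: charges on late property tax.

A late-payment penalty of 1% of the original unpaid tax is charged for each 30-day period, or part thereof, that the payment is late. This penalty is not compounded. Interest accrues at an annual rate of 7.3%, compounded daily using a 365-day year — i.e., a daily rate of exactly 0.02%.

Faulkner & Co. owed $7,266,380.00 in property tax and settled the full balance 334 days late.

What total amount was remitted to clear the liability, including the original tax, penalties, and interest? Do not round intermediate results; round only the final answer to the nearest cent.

$8,640,267.17

Penalty periods: ⌈334/30⌉ = 12; penalty = 12 × 1% × $7,266,380.00 = $871,965.60
Interest: $7,266,380.00 × ((1 + 0.0002)^334 − 1) = $7,266,380.00 × 0.06907450… = $501,921.5651…
Total = $7,266,380.00 + $871,965.6000 + $501,921.5651… = $8,640,267.17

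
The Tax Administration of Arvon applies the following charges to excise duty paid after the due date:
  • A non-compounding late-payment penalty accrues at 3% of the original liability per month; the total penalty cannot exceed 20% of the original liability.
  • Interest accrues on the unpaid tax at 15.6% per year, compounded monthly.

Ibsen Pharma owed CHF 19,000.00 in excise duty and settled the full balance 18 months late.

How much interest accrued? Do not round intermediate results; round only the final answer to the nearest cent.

CHF 4,973.07

Interest (15.6%/yr ÷ 12 = 1.3%/month): CHF 19,000.00 × ((1 + 0.013)^18 − 1) = CHF 4,973.0680…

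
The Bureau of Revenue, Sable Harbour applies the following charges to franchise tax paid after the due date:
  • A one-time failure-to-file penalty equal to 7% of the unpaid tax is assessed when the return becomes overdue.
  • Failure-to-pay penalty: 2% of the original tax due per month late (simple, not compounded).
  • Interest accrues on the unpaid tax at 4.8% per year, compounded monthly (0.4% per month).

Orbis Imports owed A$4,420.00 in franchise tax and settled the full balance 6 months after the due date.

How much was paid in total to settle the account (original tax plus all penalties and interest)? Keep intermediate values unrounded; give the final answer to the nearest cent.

Failure-to-file penalty: 7% × A$4,420.00 = A$309.40
Failure-to-pay penalty = 2% × A$4,420.00 × 6 mo = A$530.40
Interest: A$4,420.00 × ((1 + 0.004)^6 − 1) = A$4,420.00 × 0.0242413… = A$107.1465…
Total = A$4,420.00 + A$839.8000 + A$107.1465… = A$5,366.95

A$5,366.95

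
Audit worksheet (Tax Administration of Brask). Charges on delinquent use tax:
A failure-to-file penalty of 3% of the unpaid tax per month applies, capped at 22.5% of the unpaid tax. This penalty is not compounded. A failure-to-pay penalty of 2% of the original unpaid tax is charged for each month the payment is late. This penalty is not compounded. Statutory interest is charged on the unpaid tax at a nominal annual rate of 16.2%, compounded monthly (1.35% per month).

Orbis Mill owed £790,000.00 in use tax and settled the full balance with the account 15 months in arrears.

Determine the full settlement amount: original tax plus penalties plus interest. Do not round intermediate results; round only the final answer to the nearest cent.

£1,380,763.92

Failure-to-file: 15 × 3% × £790,000.00 = £355,500.00, capped at 22.5% × £790,000.00 = £177,750.00
Failure-to-pay penalty: 15 × 2% × £790,000.00 = £237,000.00
Interest: £790,000.00 × ((1 + 0.0135)^15 − 1) = £790,000.00 × 0.2228024… = £176,013.9249…
Total = £790,000.00 + £414,750.0000 + £176,013.9249… = £1,380,763.92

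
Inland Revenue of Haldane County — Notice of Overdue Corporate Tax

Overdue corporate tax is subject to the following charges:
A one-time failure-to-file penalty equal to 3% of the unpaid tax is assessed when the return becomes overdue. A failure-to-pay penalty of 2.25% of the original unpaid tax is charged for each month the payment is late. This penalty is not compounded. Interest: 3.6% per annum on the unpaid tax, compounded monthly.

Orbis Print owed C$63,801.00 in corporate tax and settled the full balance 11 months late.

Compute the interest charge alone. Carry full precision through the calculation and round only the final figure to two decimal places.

C$2,137.30

Interest (3.6%/yr ÷ 12 = 0.3%/month): C$63,801.00 × ((1 + 0.003)^11 − 1) = C$2,137.3004…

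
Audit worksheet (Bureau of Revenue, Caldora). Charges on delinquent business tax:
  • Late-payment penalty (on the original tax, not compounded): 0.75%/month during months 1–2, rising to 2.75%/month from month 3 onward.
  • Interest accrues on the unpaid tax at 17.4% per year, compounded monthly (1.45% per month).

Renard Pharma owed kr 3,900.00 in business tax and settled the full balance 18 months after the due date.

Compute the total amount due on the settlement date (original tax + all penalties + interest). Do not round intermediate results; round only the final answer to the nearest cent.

kr 6,828.11

Penalty, months 1–2: 2 × 0.75% × kr 3,900.00 = kr 58.50
Penalty, months 3–18: 16 × 2.75% × kr 3,900.00 = kr 1,716.00
Interest: kr 3,900.00 × ((1 + 0.0145)^18 − 1) = kr 3,900.00 × 0.2957969… = kr 1,153.6078…
Total = kr 3,900.00 + kr 1,774.5000 + kr 1,153.6078… = kr 6,828.11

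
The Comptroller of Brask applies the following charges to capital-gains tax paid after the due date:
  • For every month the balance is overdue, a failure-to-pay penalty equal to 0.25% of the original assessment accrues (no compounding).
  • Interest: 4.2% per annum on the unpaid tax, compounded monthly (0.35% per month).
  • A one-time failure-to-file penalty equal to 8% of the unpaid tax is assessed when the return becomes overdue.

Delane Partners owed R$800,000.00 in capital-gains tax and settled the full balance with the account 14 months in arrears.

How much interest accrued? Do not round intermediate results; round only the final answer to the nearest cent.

R$40,104.41

Interest: R$800,000.00 × ((1 + 0.0035)^14 − 1) = R$800,000.00 × 0.0501305… = R$40,104.4062…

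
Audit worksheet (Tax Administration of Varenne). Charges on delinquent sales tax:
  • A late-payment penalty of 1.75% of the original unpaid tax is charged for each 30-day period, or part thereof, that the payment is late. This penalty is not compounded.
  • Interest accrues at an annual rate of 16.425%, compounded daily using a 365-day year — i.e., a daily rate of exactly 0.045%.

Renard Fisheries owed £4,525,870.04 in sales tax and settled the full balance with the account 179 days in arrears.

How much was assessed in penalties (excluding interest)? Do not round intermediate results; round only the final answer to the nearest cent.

£475,216.35

Penalty periods: ⌈179/30⌉ = 6; penalty = 6 × 1.75% × £4,525,870.04 = £475,216.35…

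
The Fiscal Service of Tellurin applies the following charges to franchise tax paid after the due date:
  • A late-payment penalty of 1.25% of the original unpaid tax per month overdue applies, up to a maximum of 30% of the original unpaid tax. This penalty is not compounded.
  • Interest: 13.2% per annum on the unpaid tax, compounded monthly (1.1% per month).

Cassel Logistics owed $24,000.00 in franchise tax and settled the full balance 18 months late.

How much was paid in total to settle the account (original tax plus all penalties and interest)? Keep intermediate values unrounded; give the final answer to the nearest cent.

$34,623.49

Penalty: 18 × 1.25% × $24,000.00 = $5,400.00 (below the 30% cap of $7,200.00)
Interest: $24,000.00 × ((1 + 0.011)^18 − 1) = $24,000.00 × 0.2176453… = $5,223.4875…
Total = $24,000.00 + $5,400.0000 + $5,223.4875… = $34,623.49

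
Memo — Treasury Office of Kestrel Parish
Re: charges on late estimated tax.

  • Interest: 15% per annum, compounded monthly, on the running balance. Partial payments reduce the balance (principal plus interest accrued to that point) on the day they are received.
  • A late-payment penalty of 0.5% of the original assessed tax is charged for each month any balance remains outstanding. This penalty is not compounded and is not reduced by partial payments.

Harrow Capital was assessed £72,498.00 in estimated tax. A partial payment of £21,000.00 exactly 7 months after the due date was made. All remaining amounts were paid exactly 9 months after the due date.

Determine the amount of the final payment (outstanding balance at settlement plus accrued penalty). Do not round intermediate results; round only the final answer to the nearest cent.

£62,808.08

Monthly rate = 15% ÷ 12 = 1.25%
Balance at month 7: £72,498.0000 × (1 + 0.0125)^7 = £79,084.4774…
After £21,000.00 payment: £79,084.4774… − £21,000.00 = £58,084.4774…
Balance at month 9: £58,084.4774… × (1 + 0.0125)^2 = £59,545.6650…
Penalty: 9 × 0.5% × £72,498.00 = £3,262.41
Final settlement = outstanding balance + penalty = £59,545.6650… + £3,262.41 = £62,808.08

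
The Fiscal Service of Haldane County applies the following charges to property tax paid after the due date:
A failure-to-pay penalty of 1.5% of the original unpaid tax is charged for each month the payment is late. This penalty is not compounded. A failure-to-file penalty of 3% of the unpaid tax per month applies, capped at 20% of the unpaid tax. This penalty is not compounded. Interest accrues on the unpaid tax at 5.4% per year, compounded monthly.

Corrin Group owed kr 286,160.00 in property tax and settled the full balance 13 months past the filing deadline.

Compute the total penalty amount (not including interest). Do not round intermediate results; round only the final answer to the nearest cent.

Failure-to-file: 13 × 3% × kr 286,160.00 = kr 111,602.40, capped at 20% × kr 286,160.00 = kr 57,232.00
Failure-to-pay penalty = 1.5% × kr 286,160.00 × 13 mo = kr 55,801.20
Total penalty = kr 57,232.00 + kr 55,801.20 = kr 113,033.20

kr 113,033.20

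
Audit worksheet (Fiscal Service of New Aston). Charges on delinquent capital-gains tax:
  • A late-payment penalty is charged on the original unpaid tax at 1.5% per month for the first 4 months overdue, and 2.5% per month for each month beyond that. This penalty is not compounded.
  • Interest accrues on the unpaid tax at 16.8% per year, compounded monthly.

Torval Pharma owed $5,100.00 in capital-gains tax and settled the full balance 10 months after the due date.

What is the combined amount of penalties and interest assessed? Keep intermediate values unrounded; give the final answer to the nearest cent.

$1,831.70

Penalty, months 1–4: 4 × 1.5% × $5,100.00 = $306.00
Penalty, months 5–10: 6 × 2.5% × $5,100.00 = $765.00
Interest (16.8%/yr ÷ 12 = 1.4%/month): $5,100.00 × ((1 + 0.014)^10 − 1) = $760.7032…
Penalties + interest = $1,071.0000 + $760.7032… = $1,831.70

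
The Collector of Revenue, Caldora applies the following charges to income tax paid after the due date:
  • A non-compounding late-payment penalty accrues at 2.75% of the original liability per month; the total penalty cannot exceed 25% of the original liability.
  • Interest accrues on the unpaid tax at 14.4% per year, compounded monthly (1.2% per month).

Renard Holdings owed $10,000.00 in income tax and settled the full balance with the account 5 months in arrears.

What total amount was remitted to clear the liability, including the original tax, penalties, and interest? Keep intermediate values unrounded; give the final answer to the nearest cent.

$11,989.57

Penalty: 5 × 2.75% × $10,000.00 = $1,375.00 (below the 25% cap of $2,500.00)
Interest: $10,000.00 × ((1 + 0.012)^5 − 1) = $10,000.00 × 0.0614574… = $614.5738…
Total = $10,000.00 + $1,375.0000 + $614.5738… = $11,989.57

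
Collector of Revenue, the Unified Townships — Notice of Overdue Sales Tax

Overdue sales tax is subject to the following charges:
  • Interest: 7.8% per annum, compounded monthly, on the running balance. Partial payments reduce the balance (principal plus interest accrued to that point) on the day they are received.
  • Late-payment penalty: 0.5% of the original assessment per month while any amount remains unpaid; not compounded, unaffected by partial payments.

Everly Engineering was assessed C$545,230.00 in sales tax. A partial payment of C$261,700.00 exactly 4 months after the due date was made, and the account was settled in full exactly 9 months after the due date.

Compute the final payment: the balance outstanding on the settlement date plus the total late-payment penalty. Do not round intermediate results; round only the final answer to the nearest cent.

C$332,186.76

Monthly rate = 7.8% ÷ 12 = 0.65%
Balance at month 4: C$545,230.0000 × (1 + 0.0065)^4 = C$559,544.7957…
After C$261,700.00 payment: C$559,544.7957… − C$261,700.00 = C$297,844.7957…
Balance at month 9: C$297,844.7957… × (1 + 0.0065)^5 = C$307,651.4116…
Penalty: 9 × 0.5% × C$545,230.00 = C$24,535.35
Final settlement = outstanding balance + penalty = C$307,651.4116… + C$24,535.35 = C$332,186.76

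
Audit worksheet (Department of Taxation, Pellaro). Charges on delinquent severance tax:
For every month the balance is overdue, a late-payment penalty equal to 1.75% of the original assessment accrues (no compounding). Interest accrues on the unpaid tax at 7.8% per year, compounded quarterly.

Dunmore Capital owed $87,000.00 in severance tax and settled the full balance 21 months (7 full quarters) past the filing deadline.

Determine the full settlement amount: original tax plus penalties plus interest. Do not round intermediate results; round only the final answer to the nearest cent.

Late-payment penalty: 21 × 1.75% × $87,000.00 = $31,972.50
Interest (7.8%/yr ÷ 4 = 1.95%/quarter): $87,000.00 × ((1 + 0.0195)^7 − 1) = $12,593.2405…
Total = $87,000.00 + $31,972.5000 + $12,593.2405… = $131,565.74

$131,565.74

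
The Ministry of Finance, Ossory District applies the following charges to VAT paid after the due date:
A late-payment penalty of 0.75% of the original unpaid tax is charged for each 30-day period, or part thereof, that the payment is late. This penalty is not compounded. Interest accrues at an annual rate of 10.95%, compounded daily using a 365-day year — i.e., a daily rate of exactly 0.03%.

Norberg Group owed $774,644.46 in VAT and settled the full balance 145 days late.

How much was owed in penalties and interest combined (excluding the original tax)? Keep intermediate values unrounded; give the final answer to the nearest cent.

Penalty periods: ⌈145/30⌉ = 5; penalty = 5 × 0.75% × $774,644.46 = $29,049.17…
Interest: $774,644.46 × ((1 + 0.0003)^145 − 1) = $774,644.46 × 0.04445318… = $34,435.4101…
Penalties + interest = $29,049.1673… + $34,435.4101… = $63,484.58

$63,484.58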